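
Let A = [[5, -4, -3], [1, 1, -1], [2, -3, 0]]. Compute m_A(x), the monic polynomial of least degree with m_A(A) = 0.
m_A(x) = (x - 2)^3

The characteristic polynomial factors as (x - 2)^3. The minimal polynomial is ∏(x - λ)^{k_λ} where k_λ is the size of the largest Jordan block at λ.

For λ = 2: rank(A - 2I) = 2, and the largest Jordan block has size 3 (the smallest k with rank((A - 2I)^k) = rank((A - 2I)^(k+1))).

So m_A(x) = (x - 2)^3.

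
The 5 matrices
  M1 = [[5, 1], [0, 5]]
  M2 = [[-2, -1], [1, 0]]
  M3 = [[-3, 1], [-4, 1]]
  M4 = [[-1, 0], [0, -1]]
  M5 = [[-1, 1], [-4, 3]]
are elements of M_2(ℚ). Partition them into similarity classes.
Characteristic polynomials: χ_{M1} = (x - 5)^2, χ_{M2} = (x + 1)^2, χ_{M3} = (x + 1)^2, χ_{M4} = (x + 1)^2, χ_{M5} = (x - 1)^2.

{M1}: invariant factors (x - 5)^2.

{M2, M3}: invariant factors (x + 1)^2.

{M4}: invariant factors x + 1, x + 1.

{M5}: invariant factors (x - 1)^2.

Matrices are similar if and only if their invariant-factor lists agree; the partition into similarity classes is {M1}, {M2, M3}, {M4}, {M5}.

4 classes: {M1}, {M2, M3}, {M4}, {M5}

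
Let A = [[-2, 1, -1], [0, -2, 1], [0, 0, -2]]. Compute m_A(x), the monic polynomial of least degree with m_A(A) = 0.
The characteristic polynomial factors as (x + 2)^3. The minimal polynomial is ∏(x - λ)^{k_λ} where k_λ is the size of the largest Jordan block at λ.

For λ = -2: rank(A + 2I) = 2, and the largest Jordan block has size 3 (the smallest k with rank((A + 2I)^k) = rank((A + 2I)^(k+1))).

So m_A(x) = (x + 2)^3.

m_A(x) = (x + 2)^3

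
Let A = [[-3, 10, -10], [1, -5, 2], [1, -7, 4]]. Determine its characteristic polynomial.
xI - A = [[x + 3, -10, 10], [-1, x + 5, -2], [-1, 7, x - 4]].

Expanding det(xI - A) along the first row:
det(xI - A) = + (x + 3)·det([[x + 5, -2], [7, x - 4]]) - (-10)·det([[-1, -2], [-1, x - 4]]) + (10)·det([[-1, x + 5], [-1, 7]]).

Evaluating gives χ_A(x) = x^3 + 4x^2 - 3x - 18 = (x - 2)(x + 3)^2.

χ_A(x) = (x - 2)(x + 3)^2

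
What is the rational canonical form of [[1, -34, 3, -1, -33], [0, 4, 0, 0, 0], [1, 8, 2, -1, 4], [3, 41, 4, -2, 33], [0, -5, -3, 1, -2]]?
The invariant factors of A (the non-unit diagonal entries of the Smith normal form of xI - A over ℚ[x]) are x - 4, (x - 4)(x + 5)(x^2 - 3), each dividing the next. The characteristic polynomial is their product, (x - 4)^2(x + 5)(x^2 - 3).

The rational canonical form is the block-diagonal matrix of companion matrices C(f_i):
R = [[4, 0, 0, 0, 0], [0, 0, 0, 0, -60], [0, 1, 0, 0, 3], [0, 0, 1, 0, 23], [0, 0, 0, 1, -1]].

Note the characteristic polynomial does not split into linear factors over ℚ, so A has no Jordan form over ℚ; the rational canonical form exists over any field.

R = [[4, 0, 0, 0, 0], [0, 0, 0, 0, -60], [0, 1, 0, 0, 3], [0, 0, 1, 0, 23], [0, 0, 0, 1, -1]]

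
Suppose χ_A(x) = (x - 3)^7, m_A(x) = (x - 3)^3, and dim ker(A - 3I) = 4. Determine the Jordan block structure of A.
λ = 3: algebraic multiplicity 7 (exponent in χ_A), largest block size 3 (exponent in m_A), 4 blocks (geometric multiplicity). These force block sizes [3, 2, 1, 1].

Jordan blocks: (3, 3), (3, 2), (3, 1), (3, 1)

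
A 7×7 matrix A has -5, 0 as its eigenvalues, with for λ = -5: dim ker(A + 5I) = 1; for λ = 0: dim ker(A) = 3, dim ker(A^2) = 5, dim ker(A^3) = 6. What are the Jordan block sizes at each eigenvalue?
λ = -5: successive nullity increments [1] count blocks of size ≥ k; block sizes are [1].
λ = 0: successive nullity increments [3, 2, 1] count blocks of size ≥ k; block sizes are [3, 2, 1].

Jordan blocks: (-5, 1), (0, 3), (0, 2), (0, 1)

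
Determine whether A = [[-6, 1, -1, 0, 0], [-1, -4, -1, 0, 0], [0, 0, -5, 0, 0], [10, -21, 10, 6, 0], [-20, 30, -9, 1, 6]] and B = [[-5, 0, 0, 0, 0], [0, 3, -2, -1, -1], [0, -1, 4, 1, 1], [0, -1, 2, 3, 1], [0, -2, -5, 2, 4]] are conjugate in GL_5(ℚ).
trace(A) = -3 but trace(B) = 9. The trace is a similarity invariant, so A and B are not similar.

No.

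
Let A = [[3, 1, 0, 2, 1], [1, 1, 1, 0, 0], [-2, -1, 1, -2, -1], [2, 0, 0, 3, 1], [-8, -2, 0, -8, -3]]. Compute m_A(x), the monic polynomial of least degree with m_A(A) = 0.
m_A(x) = (x - 1)^3

The characteristic polynomial factors as (x - 1)^5. The minimal polynomial is ∏(x - λ)^{k_λ} where k_λ is the size of the largest Jordan block at λ.

For λ = 1: rank(A - I) = 3, and the largest Jordan block has size 3 (the smallest k with rank((A - I)^k) = rank((A - I)^(k+1))).

So m_A(x) = (x - 1)^3.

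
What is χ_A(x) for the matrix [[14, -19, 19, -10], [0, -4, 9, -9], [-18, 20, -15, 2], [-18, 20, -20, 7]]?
χ_A(x) = (x - 5)^2(x + 4)^2

xI - A = [[x - 14, 19, -19, 10], [0, x + 4, -9, 9], [18, -20, x + 15, -2], [18, -20, 20, x - 7]].

Expanding det(xI - A) along the first row:
det(xI - A) = + (x - 14)·det([[x + 4, -9, 9], [-20, x + 15, -2], [-20, 20, x - 7]]) - (19)·det([[0, -9, 9], [18, x + 15, -2], [18, 20, x - 7]]) + (-19)·det([[0, x + 4, 9], [18, -20, -2], [18, -20, x - 7]]) - (10)·det([[0, x + 4, -9], [18, -20, x + 15], [18, -20, 20]]).

Evaluating gives χ_A(x) = x^4 - 2x^3 - 39x^2 + 40x + 400 = (x - 5)^2(x + 4)^2.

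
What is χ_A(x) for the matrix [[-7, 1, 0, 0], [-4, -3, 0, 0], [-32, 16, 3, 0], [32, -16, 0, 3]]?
xI - A = [[x + 7, -1, 0, 0], [4, x + 3, 0, 0], [32, -16, x - 3, 0], [-32, 16, 0, x - 3]].

Expanding det(xI - A) along the first row:
det(xI - A) = + (x + 7)·det([[x + 3, 0, 0], [-16, x - 3, 0], [16, 0, x - 3]]) - (-1)·det([[4, 0, 0], [32, x - 3, 0], [-32, 0, x - 3]]) + (0)·det([[4, x + 3, 0], [32, -16, 0], [-32, 16, x - 3]]) - (0)·det([[4, x + 3, 0], [32, -16, x - 3], [-32, 16, 0]]).

Evaluating gives χ_A(x) = x^4 + 4x^3 - 26x^2 - 60x + 225 = (x - 3)^2(x + 5)^2.

χ_A(x) = (x - 3)^2(x + 5)^2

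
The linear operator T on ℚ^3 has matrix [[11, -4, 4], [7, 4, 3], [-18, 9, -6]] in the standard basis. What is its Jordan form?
The characteristic polynomial is det(xI - A) = (x - 3)^3, so the eigenvalues are 3 (algebraic multiplicity 3).

For λ = 3: rank(A - 3I) = 2, rank((A - 3I)^2) = 1, rank((A - 3I)^3) = 0. The eigenspace has dimension 3 - 2 = 1, so there is 1 Jordan block; the rank sequence gives block sizes [3].

Assembling the blocks gives the Jordan form J above.

J = [[3, 1, 0], [0, 3, 1], [0, 0, 3]]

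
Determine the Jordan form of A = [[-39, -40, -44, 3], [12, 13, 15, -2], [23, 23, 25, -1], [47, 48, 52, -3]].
J = [[-4, 0, 0, 0], [0, 0, 1, 0], [0, 0, 0, 1], [0, 0, 0, 0]]

The characteristic polynomial is det(xI - A) = x^3(x + 4), so the eigenvalues are -4 (algebraic multiplicity 1), 0 (algebraic multiplicity 3).

For λ = -4: algebraic multiplicity 1 gives one 1×1 block.

For λ = 0: rank(A) = 3, rank(A^2) = 2, rank(A^3) = 1. The eigenspace has dimension 4 - 3 = 1, so there is 1 Jordan block; the rank sequence gives block sizes [3].

Assembling the blocks gives the Jordan form J above.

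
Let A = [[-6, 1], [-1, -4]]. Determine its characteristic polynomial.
xI - A = [[x + 6, -1], [1, x + 4]].

Expanding det(xI - A) along the first row:
det(xI - A) = + (x + 6)·det([[x + 4]]) - (-1)·det([[1]]).

Evaluating gives χ_A(x) = x^2 + 10x + 25 = (x + 5)^2.

χ_A(x) = (x + 5)^2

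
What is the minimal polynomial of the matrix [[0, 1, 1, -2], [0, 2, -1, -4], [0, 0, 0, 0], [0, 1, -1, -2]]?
The characteristic polynomial factors as x^4. The minimal polynomial is ∏(x - λ)^{k_λ} where k_λ is the size of the largest Jordan block at λ.

For λ = 0: rank(A) = 2, and the largest Jordan block has size 3 (the smallest k with rank(A^k) = rank(A^(k+1))).

So m_A(x) = x^3.

m_A(x) = x^3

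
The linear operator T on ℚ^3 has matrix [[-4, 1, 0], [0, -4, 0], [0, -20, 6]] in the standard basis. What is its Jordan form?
J = [[-4, 1, 0], [0, -4, 0], [0, 0, 6]]

The characteristic polynomial is det(xI - A) = (x - 6)(x + 4)^2, so the eigenvalues are -4 (algebraic multiplicity 2), 6 (algebraic multiplicity 1).

For λ = -4: rank(A + 4I) = 2, rank((A + 4I)^2) = 1. The eigenspace has dimension 3 - 2 = 1, so there is 1 Jordan block; the rank sequence gives block sizes [2].

For λ = 6: algebraic multiplicity 1 gives one 1×1 block.

Assembling the blocks gives the Jordan form J above.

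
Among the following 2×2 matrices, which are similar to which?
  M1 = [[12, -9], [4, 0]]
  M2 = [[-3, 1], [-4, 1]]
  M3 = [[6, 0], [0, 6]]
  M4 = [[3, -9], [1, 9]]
Characteristic polynomials: χ_{M1} = (x - 6)^2, χ_{M2} = (x + 1)^2, χ_{M3} = (x - 6)^2, χ_{M4} = (x - 6)^2.

{M1, M4}: invariant factors (x - 6)^2.

{M2}: invariant factors (x + 1)^2.

{M3}: invariant factors x - 6, x - 6.

Matrices are similar if and only if their invariant-factor lists agree; the partition into similarity classes is {M1, M4}, {M2}, {M3}.

3 classes: {M1, M4}, {M2}, {M3}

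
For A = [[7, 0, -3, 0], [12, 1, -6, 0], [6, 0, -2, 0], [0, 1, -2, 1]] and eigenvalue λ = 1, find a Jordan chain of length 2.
v_1 = [[0, 1, 0, 0]]^T, v_2 = [[0, 0, 0, 1]]^T

We seek v_1 ∈ ker((A - I)^2) \ ker(A - I), then set v_{i+1} = (A - I) v_i.

One such chain is v_1 = [[0, 1, 0, 0]]^T, v_2 = [[0, 0, 0, 1]]^T. Check: (A - I) v_2 = [[0, 0, 0, 0]]^T = 0.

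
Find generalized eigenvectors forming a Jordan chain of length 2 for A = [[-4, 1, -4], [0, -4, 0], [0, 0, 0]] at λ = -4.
We seek v_1 ∈ ker((A + 4I)^2) \ ker(A + 4I), then set v_{i+1} = (A + 4I) v_i.

One such chain is v_1 = [[1, 1, 0]]^T, v_2 = [[1, 0, 0]]^T. Check: (A + 4I) v_2 = [[0, 0, 0]]^T = 0.

v_1 = [[1, 1, 0]]^T, v_2 = [[1, 0, 0]]^T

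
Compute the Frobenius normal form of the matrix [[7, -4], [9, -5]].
The invariant factors of A (the non-unit diagonal entries of the Smith normal form of xI - A over ℚ[x]) are (x - 1)^2, each dividing the next. The characteristic polynomial is their product, (x - 1)^2.

The rational canonical form is the block-diagonal matrix of companion matrices C(f_i):
R = [[0, -1], [1, 2]].

R = [[0, -1], [1, 2]]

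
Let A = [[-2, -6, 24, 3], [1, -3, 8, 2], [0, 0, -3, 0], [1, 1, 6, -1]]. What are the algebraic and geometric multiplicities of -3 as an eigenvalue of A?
The characteristic polynomial is (x + 2)^3(x + 3), so the factor x + 3 appears with exponent 1: the algebraic multiplicity is 1.

rank(A + 3I) = 3, so the eigenspace has dimension 4 - 3 = 1: the geometric multiplicity is 1.

algebraic multiplicity 1, geometric multiplicity 1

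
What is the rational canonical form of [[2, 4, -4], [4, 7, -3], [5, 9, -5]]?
The invariant factors of A (the non-unit diagonal entries of the Smith normal form of xI - A over ℚ[x]) are x^2(x - 4), each dividing the next. The characteristic polynomial is their product, x^2(x - 4).

The rational canonical form is the block-diagonal matrix of companion matrices C(f_i):
R = [[0, 0, 0], [1, 0, 0], [0, 1, 4]].

R = [[0, 0, 0], [1, 0, 0], [0, 1, 4]]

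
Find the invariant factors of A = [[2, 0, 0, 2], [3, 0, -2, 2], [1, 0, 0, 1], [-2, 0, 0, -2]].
x^2, x^2

The Jordan structure of A has elementary divisors x^2, x^2. Arranging the block sizes at each eigenvalue in decreasing order and taking row products gives the invariant factors.

Invariant factors (smallest first, each dividing the next): x^2, x^2.

Check: the last factor x^2 is the minimal polynomial, and the product x^4 is the characteristic polynomial.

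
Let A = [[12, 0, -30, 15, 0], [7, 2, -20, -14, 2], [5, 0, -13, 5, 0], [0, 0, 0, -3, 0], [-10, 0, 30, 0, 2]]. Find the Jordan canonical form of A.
J = [[-3, 0, 0, 0, 0], [0, -3, 0, 0, 0], [0, 0, 2, 1, 0], [0, 0, 0, 2, 0], [0, 0, 0, 0, 2]]

The characteristic polynomial is det(xI - A) = (x - 2)^3(x + 3)^2, so the eigenvalues are -3 (algebraic multiplicity 2), 2 (algebraic multiplicity 3).

For λ = -3: rank(A + 3I) = 3. The eigenspace has dimension 5 - 3 = 2, so there are 2 Jordan blocks; the rank sequence gives block sizes [1, 1].

For λ = 2: rank(A - 2I) = 3, rank((A - 2I)^2) = 2. The eigenspace has dimension 5 - 3 = 2, so there are 2 Jordan blocks; the rank sequence gives block sizes [2, 1].

Assembling the blocks gives the Jordan form J above.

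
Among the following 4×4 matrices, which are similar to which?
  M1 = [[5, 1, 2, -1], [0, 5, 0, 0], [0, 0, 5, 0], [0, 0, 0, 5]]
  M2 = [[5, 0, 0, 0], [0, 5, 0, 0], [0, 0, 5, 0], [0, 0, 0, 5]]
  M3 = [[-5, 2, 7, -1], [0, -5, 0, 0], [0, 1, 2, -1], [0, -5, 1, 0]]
3 classes: {M1}, {M2}, {M3}

Characteristic polynomials: χ_{M1} = (x - 5)^4, χ_{M2} = (x - 5)^4, χ_{M3} = (x - 1)^2(x + 5)^2.

{M1}: invariant factors x - 5, x - 5, (x - 5)^2.

{M2}: invariant factors x - 5, x - 5, x - 5, x - 5.

{M3}: invariant factors (x - 1)^2(x + 5)^2.

Matrices are similar if and only if their invariant-factor lists agree; the partition into similarity classes is {M1}, {M2}, {M3}.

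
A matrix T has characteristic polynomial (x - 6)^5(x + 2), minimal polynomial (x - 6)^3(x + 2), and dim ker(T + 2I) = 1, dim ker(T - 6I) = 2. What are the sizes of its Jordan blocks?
λ = -2: algebraic multiplicity 1 (exponent in χ_T), largest block size 1 (exponent in m_T), 1 block (geometric multiplicity). This forces block sizes [1].
λ = 6: algebraic multiplicity 5 (exponent in χ_T), largest block size 3 (exponent in m_T), 2 blocks (geometric multiplicity). These force block sizes [3, 2].

Jordan blocks: (-2, 1), (6, 3), (6, 2)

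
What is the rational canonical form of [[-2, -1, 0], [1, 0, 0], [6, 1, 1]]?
The invariant factors of A (the non-unit diagonal entries of the Smith normal form of xI - A over ℚ[x]) are (x - 1)(x + 1)^2, each dividing the next. The characteristic polynomial is their product, (x - 1)(x + 1)^2.

The rational canonical form is the block-diagonal matrix of companion matrices C(f_i):
R = [[0, 0, 1], [1, 0, 1], [0, 1, -1]].

R = [[0, 0, 1], [1, 0, 1], [0, 1, -1]]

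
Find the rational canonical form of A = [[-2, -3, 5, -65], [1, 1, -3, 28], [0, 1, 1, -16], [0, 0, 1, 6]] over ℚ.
The invariant factors of A (the non-unit diagonal entries of the Smith normal form of xI - A over ℚ[x]) are (x^2 - 3x + 5)^2, each dividing the next. The characteristic polynomial is their product, (x^2 - 3x + 5)^2.

The rational canonical form is the block-diagonal matrix of companion matrices C(f_i):
R = [[0, 0, 0, -25], [1, 0, 0, 30], [0, 1, 0, -19], [0, 0, 1, 6]].

Note the characteristic polynomial does not split into linear factors over ℚ, so A has no Jordan form over ℚ; the rational canonical form exists over any field.

R = [[0, 0, 0, -25], [1, 0, 0, 30], [0, 1, 0, -19], [0, 0, 1, 6]]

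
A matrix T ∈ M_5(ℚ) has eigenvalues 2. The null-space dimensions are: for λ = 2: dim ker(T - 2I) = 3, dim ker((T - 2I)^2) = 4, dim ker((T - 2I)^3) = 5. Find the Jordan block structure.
λ = 2: successive nullity increments [3, 1, 1] count blocks of size ≥ k; block sizes are [3, 1, 1].

Jordan blocks: (2, 3), (2, 1), (2, 1)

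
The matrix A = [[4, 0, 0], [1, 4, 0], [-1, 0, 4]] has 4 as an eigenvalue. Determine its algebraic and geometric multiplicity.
algebraic multiplicity 3, geometric multiplicity 2

The characteristic polynomial is (x - 4)^3, so the factor x - 4 appears with exponent 3: the algebraic multiplicity is 3.

rank(A - 4I) = 1, so the eigenspace has dimension 3 - 1 = 2: the geometric multiplicity is 2.

Since 2 < 3, A is not diagonalizable.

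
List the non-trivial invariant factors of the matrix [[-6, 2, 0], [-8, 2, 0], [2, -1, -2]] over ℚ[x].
x + 2, (x + 2)^2

The Jordan structure of A has elementary divisors (x + 2)^2, (x + 2). Arranging the block sizes at each eigenvalue in decreasing order and taking row products gives the invariant factors.

Invariant factors (smallest first, each dividing the next): x + 2, (x + 2)^2.

Check: the last factor (x + 2)^2 is the minimal polynomial, and the product (x + 2)^3 is the characteristic polynomial.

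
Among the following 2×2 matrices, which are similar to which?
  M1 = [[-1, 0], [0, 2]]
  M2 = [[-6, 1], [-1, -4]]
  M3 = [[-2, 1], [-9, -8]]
Characteristic polynomials: χ_{M1} = (x - 2)(x + 1), χ_{M2} = (x + 5)^2, χ_{M3} = (x + 5)^2.

{M1}: invariant factors (x - 2)(x + 1).

{M2, M3}: invariant factors (x + 5)^2.

Matrices are similar if and only if their invariant-factor lists agree; the partition into similarity classes is {M1}, {M2, M3}.

2 classes: {M1}, {M2, M3}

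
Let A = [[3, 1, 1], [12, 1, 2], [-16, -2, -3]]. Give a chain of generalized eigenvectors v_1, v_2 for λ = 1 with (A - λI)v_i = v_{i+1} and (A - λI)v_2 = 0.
v_1 = [[0, -1, 2]]^T, v_2 = [[1, 4, -6]]^T

We seek v_1 ∈ ker((A - I)^2) \ ker(A - I), then set v_{i+1} = (A - I) v_i.

One such chain is v_1 = [[0, -1, 2]]^T, v_2 = [[1, 4, -6]]^T. Check: (A - I) v_2 = [[0, 0, 0]]^T = 0.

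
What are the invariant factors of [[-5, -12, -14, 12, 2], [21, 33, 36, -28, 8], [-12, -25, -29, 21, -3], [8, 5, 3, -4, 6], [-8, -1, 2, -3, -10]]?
(x + 3)^2, (x + 3)^3

The Jordan structure of A has elementary divisors (x + 3)^3, (x + 3)^2. Arranging the block sizes at each eigenvalue in decreasing order and taking row products gives the invariant factors.

Invariant factors (smallest first, each dividing the next): (x + 3)^2, (x + 3)^3.

Check: the last factor (x + 3)^3 is the minimal polynomial, and the product (x + 3)^5 is the characteristic polynomial.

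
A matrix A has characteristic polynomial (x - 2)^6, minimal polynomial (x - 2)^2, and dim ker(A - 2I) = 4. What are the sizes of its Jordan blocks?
λ = 2: algebraic multiplicity 6 (exponent in χ_A), largest block size 2 (exponent in m_A), 4 blocks (geometric multiplicity). These force block sizes [2, 2, 1, 1].

Jordan blocks: (2, 2), (2, 2), (2, 1), (2, 1)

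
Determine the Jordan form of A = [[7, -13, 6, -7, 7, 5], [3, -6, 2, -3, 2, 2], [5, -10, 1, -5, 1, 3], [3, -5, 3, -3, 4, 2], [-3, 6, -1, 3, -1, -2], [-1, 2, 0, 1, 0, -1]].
The characteristic polynomial is det(xI - A) = x^3(x + 1)^3, so the eigenvalues are -1 (algebraic multiplicity 3), 0 (algebraic multiplicity 3).

For λ = -1: rank(A + I) = 5, rank((A + I)^2) = 4, rank((A + I)^3) = 3. The eigenspace has dimension 6 - 5 = 1, so there is 1 Jordan block; the rank sequence gives block sizes [3].

For λ = 0: rank(A) = 4, rank(A^2) = 3. The eigenspace has dimension 6 - 4 = 2, so there are 2 Jordan blocks; the rank sequence gives block sizes [2, 1].

Assembling the blocks gives the Jordan form J above.

J = [[-1, 1, 0, 0, 0, 0], [0, -1, 1, 0, 0, 0], [0, 0, -1, 0, 0, 0], [0, 0, 0, 0, 1, 0], [0, 0, 0, 0, 0, 0], [0, 0, 0, 0, 0, 0]]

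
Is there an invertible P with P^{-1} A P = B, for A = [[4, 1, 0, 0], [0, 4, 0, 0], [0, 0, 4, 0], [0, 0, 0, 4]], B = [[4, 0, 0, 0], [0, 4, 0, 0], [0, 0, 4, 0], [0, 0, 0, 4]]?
Both have characteristic polynomial (x - 4)^4, but the minimal polynomial of A is (x - 4)^2 while the minimal polynomial of B is x - 4. The minimal polynomial is a similarity invariant, so A and B are not similar.

No.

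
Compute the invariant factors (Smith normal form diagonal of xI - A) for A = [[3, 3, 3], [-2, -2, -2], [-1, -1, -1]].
x, x^2

The Jordan structure of A has elementary divisors x^2, x. Arranging the block sizes at each eigenvalue in decreasing order and taking row products gives the invariant factors.

Invariant factors (smallest first, each dividing the next): x, x^2.

Check: the last factor x^2 is the minimal polynomial, and the product x^3 is the characteristic polynomial.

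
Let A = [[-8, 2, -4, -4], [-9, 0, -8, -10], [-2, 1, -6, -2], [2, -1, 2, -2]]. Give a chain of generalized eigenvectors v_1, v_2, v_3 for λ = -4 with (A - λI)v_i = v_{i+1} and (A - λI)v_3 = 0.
v_1 = [[1, 2, 1, -1]]^T, v_2 = [[0, 1, 0, 0]]^T, v_3 = [[2, 4, 1, -1]]^T

We seek v_1 ∈ ker((A + 4I)^3) \ ker((A + 4I)^2), then set v_{i+1} = (A + 4I) v_i.

One such chain is v_1 = [[1, 2, 1, -1]]^T, v_2 = [[0, 1, 0, 0]]^T, v_3 = [[2, 4, 1, -1]]^T. Check: (A + 4I) v_3 = [[0, 0, 0, 0]]^T = 0.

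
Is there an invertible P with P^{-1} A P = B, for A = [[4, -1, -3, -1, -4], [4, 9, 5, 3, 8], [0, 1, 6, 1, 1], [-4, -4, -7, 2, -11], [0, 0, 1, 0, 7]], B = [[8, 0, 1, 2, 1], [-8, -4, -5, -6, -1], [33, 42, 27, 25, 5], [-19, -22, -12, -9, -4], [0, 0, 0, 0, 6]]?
Yes.

Two matrices over a field are similar if and only if they have the same invariant factors.

Both A and B have characteristic polynomial (x - 6)^4(x - 4) and minimal polynomial (x - 6)^3(x - 4). Computing further, both have invariant factors x - 6, (x - 6)^3(x - 4). Hence A and B are similar.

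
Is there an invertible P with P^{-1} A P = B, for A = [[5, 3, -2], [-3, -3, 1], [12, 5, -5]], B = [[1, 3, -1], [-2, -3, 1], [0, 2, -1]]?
Yes.

Two matrices over a field are similar if and only if they have the same invariant factors.

Both A and B have characteristic polynomial (x + 1)^3 and minimal polynomial (x + 1)^3. Computing further, both have invariant factors (x + 1)^3. Hence A and B are similar.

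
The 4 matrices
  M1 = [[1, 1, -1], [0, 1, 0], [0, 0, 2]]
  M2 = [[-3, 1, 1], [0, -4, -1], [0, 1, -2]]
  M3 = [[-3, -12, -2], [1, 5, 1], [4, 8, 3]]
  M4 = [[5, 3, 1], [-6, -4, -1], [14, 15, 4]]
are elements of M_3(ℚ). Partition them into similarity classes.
Characteristic polynomials: χ_{M1} = (x - 2)(x - 1)^2, χ_{M2} = (x + 3)^3, χ_{M3} = (x - 3)^2(x + 1), χ_{M4} = (x - 3)^2(x + 1).

{M1}: invariant factors (x - 2)(x - 1)^2.

{M2}: invariant factors x + 3, (x + 3)^2.

{M3, M4}: invariant factors (x - 3)^2(x + 1).

Matrices are similar if and only if their invariant-factor lists agree; the partition into similarity classes is {M1}, {M2}, {M3, M4}.

3 classes: {M1}, {M2}, {M3, M4}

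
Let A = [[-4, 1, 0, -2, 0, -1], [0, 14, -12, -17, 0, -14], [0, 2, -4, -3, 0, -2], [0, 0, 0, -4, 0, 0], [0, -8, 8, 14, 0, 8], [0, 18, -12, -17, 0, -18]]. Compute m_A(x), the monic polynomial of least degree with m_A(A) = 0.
The characteristic polynomial factors as x^2(x + 4)^4. The minimal polynomial is ∏(x - λ)^{k_λ} where k_λ is the size of the largest Jordan block at λ.

For λ = -4: rank(A + 4I) = 4, and the largest Jordan block has size 2 (the smallest k with rank((A + 4I)^k) = rank((A + 4I)^(k+1))).
For λ = 0: rank(A) = 4, and the largest Jordan block has size 1 (the smallest k with rank(A^k) = rank(A^(k+1))).

So m_A(x) = x(x + 4)^2.

m_A(x) = x(x + 4)^2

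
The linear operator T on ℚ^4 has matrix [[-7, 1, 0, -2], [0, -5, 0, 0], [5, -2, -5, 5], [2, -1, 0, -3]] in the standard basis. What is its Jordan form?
J = [[-5, 1, 0, 0], [0, -5, 0, 0], [0, 0, -5, 1], [0, 0, 0, -5]]

The characteristic polynomial is det(xI - A) = (x + 5)^4, so the eigenvalues are -5 (algebraic multiplicity 4).

For λ = -5: rank(A + 5I) = 2, rank((A + 5I)^2) = 0. The eigenspace has dimension 4 - 2 = 2, so there are 2 Jordan blocks; the rank sequence gives block sizes [2, 2].

Assembling the blocks gives the Jordan form J above.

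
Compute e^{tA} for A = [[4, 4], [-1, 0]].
A has Jordan form J = [[2, 1], [0, 2]] with A = PJP^{-1}, so e^{tA} = P e^{tJ} P^{-1}.

For a Jordan block J_k(λ), e^{tJ_k(λ)} = e^{λt} · (I + tN + t^2 N^2/2! + ... + t^{k-1} N^{k-1}/(k-1)!) where N is the nilpotent superdiagonal part.

Assembling the blocks and conjugating back gives the entries of e^{tA} as shown above.

e^{tA} = [[(2*t + 1)*e^{2*t}, 4*t*e^{2*t}], [-t*e^{2*t}, (1 - 2*t)*e^{2*t}]]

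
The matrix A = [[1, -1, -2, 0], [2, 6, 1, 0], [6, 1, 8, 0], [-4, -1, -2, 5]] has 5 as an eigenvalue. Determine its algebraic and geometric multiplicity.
The characteristic polynomial is (x - 5)^4, so the factor x - 5 appears with exponent 4: the algebraic multiplicity is 4.

rank(A - 5I) = 2, so the eigenspace has dimension 4 - 2 = 2: the geometric multiplicity is 2.

Since 2 < 4, A is not diagonalizable.

algebraic multiplicity 4, geometric multiplicity 2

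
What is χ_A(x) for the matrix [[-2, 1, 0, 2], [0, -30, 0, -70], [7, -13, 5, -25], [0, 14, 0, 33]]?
χ_A(x) = (x - 5)^2(x + 2)^2

xI - A = [[x + 2, -1, 0, -2], [0, x + 30, 0, 70], [-7, 13, x - 5, 25], [0, -14, 0, x - 33]].

Expanding det(xI - A) along the first row:
det(xI - A) = + (x + 2)·det([[x + 30, 0, 70], [13, x - 5, 25], [-14, 0, x - 33]]) - (-1)·det([[0, 0, 70], [-7, x - 5, 25], [0, 0, x - 33]]) + (0)·det([[0, x + 30, 70], [-7, 13, 25], [0, -14, x - 33]]) - (-2)·det([[0, x + 30, 0], [-7, 13, x - 5], [0, -14, 0]]).

Evaluating gives χ_A(x) = x^4 - 6x^3 - 11x^2 + 60x + 100 = (x - 5)^2(x + 2)^2.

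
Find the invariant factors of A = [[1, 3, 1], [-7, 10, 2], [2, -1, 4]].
The Jordan structure of A has elementary divisors (x - 5)^3. Arranging the block sizes at each eigenvalue in decreasing order and taking row products gives the invariant factors.

Invariant factors (smallest first, each dividing the next): (x - 5)^3.

Check: the last factor (x - 5)^3 is the minimal polynomial, and the product (x - 5)^3 is the characteristic polynomial.

(x - 5)^3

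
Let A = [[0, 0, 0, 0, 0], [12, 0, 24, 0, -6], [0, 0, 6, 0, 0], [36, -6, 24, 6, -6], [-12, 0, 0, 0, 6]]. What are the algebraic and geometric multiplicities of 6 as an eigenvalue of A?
The characteristic polynomial is x^2(x - 6)^3, so the factor x - 6 appears with exponent 3: the algebraic multiplicity is 3.

rank(A - 6I) = 2, so the eigenspace has dimension 5 - 2 = 3: the geometric multiplicity is 3.

algebraic multiplicity 3, geometric multiplicity 3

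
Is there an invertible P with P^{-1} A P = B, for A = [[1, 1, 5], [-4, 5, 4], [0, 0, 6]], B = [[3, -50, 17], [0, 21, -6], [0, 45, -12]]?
Two matrices over a field are similar if and only if they have the same invariant factors.

Both A and B have characteristic polynomial (x - 6)(x - 3)^2 and minimal polynomial (x - 6)(x - 3)^2. Computing further, both have invariant factors (x - 6)(x - 3)^2. Hence A and B are similar.

Yes.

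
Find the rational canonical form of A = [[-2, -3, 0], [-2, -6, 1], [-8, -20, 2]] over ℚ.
The invariant factors of A (the non-unit diagonal entries of the Smith normal form of xI - A over ℚ[x]) are (x + 2)(x^2 + 4x + 2), each dividing the next. The characteristic polynomial is their product, (x + 2)(x^2 + 4x + 2).

The rational canonical form is the block-diagonal matrix of companion matrices C(f_i):
R = [[0, 0, -4], [1, 0, -10], [0, 1, -6]].

Note the characteristic polynomial does not split into linear factors over ℚ, so A has no Jordan form over ℚ; the rational canonical form exists over any field.

R = [[0, 0, -4], [1, 0, -10], [0, 1, -6]]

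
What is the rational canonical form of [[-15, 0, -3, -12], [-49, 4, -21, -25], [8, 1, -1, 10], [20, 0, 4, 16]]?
The invariant factors of A (the non-unit diagonal entries of the Smith normal form of xI - A over ℚ[x]) are x^2(x - 2)^2, each dividing the next. The characteristic polynomial is their product, x^2(x - 2)^2.

The rational canonical form is the block-diagonal matrix of companion matrices C(f_i):
R = [[0, 0, 0, 0], [1, 0, 0, 0], [0, 1, 0, -4], [0, 0, 1, 4]].

R = [[0, 0, 0, 0], [1, 0, 0, 0], [0, 1, 0, -4], [0, 0, 1, 4]]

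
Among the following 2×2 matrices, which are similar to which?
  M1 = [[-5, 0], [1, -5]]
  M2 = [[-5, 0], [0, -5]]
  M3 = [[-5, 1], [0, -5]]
Characteristic polynomials: χ_{M1} = (x + 5)^2, χ_{M2} = (x + 5)^2, χ_{M3} = (x + 5)^2.

{M1, M3}: invariant factors (x + 5)^2.

{M2}: invariant factors x + 5, x + 5.

Matrices are similar if and only if their invariant-factor lists agree; the partition into similarity classes is {M1, M3}, {M2}.

2 classes: {M1, M3}, {M2}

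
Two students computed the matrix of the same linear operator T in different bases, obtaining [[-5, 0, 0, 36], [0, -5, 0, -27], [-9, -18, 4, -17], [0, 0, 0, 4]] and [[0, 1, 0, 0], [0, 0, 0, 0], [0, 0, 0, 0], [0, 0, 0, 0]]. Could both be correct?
trace(A) = -2 but trace(B) = 0. The trace is a similarity invariant, so A and B are not similar.

No.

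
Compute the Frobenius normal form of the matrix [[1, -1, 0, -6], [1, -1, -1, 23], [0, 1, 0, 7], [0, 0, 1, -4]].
R = [[0, 0, 0, -25], [1, 0, 0, 20], [0, 1, 0, 6], [0, 0, 1, -4]]

The invariant factors of A (the non-unit diagonal entries of the Smith normal form of xI - A over ℚ[x]) are (x^2 + 2x - 5)^2, each dividing the next. The characteristic polynomial is their product, (x^2 + 2x - 5)^2.

The rational canonical form is the block-diagonal matrix of companion matrices C(f_i):
R = [[0, 0, 0, -25], [1, 0, 0, 20], [0, 1, 0, 6], [0, 0, 1, -4]].

Note the characteristic polynomial does not split into linear factors over ℚ, so A has no Jordan form over ℚ; the rational canonical form exists over any field.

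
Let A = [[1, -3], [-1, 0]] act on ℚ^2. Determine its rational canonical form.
The invariant factors of A (the non-unit diagonal entries of the Smith normal form of xI - A over ℚ[x]) are x^2 - x - 3, each dividing the next. The characteristic polynomial is their product, x^2 - x - 3.

The rational canonical form is the block-diagonal matrix of companion matrices C(f_i):
R = [[0, 3], [1, 1]].

Note the characteristic polynomial does not split into linear factors over ℚ, so A has no Jordan form over ℚ; the rational canonical form exists over any field.

R = [[0, 3], [1, 1]]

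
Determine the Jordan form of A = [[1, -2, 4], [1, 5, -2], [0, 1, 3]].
The characteristic polynomial is det(xI - A) = (x - 3)^3, so the eigenvalues are 3 (algebraic multiplicity 3).

For λ = 3: rank(A - 3I) = 2, rank((A - 3I)^2) = 1, rank((A - 3I)^3) = 0. The eigenspace has dimension 3 - 2 = 1, so there is 1 Jordan block; the rank sequence gives block sizes [3].

Assembling the blocks gives the Jordan form J above.

J = [[3, 1, 0], [0, 3, 1], [0, 0, 3]]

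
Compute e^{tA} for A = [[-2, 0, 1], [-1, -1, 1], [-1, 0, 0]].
A has Jordan form J = [[-1, 1, 0], [0, -1, 0], [0, 0, -1]] with A = PJP^{-1}, so e^{tA} = P e^{tJ} P^{-1}.

For a Jordan block J_k(λ), e^{tJ_k(λ)} = e^{λt} · (I + tN + t^2 N^2/2! + ... + t^{k-1} N^{k-1}/(k-1)!) where N is the nilpotent superdiagonal part.

Assembling the blocks and conjugating back gives the entries of e^{tA} as shown above.

e^{tA} = [[(1 - t)*e^{-t}, 0, t*e^{-t}], [-t*e^{-t}, e^{-t}, t*e^{-t}], [-t*e^{-t}, 0, (t + 1)*e^{-t}]]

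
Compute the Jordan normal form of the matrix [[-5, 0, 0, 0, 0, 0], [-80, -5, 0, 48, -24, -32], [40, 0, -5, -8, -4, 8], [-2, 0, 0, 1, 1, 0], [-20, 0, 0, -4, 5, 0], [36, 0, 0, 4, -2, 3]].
J = [[-5, 0, 0, 0, 0, 0], [0, -5, 0, 0, 0, 0], [0, 0, -5, 0, 0, 0], [0, 0, 0, 3, 1, 0], [0, 0, 0, 0, 3, 0], [0, 0, 0, 0, 0, 3]]

The characteristic polynomial is det(xI - A) = (x - 3)^3(x + 5)^3, so the eigenvalues are -5 (algebraic multiplicity 3), 3 (algebraic multiplicity 3).

For λ = -5: rank(A + 5I) = 3. The eigenspace has dimension 6 - 3 = 3, so there are 3 Jordan blocks; the rank sequence gives block sizes [1, 1, 1].

For λ = 3: rank(A - 3I) = 4, rank((A - 3I)^2) = 3. The eigenspace has dimension 6 - 4 = 2, so there are 2 Jordan blocks; the rank sequence gives block sizes [2, 1].

Assembling the blocks gives the Jordan form J above.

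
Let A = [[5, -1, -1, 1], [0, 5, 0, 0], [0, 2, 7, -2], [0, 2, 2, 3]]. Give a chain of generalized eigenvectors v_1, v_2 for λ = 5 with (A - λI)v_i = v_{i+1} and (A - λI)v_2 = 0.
v_1 = [[-1, 1, -2, -2]]^T, v_2 = [[-1, 0, 2, 2]]^T

We seek v_1 ∈ ker((A - 5I)^2) \ ker(A - 5I), then set v_{i+1} = (A - 5I) v_i.

One such chain is v_1 = [[-1, 1, -2, -2]]^T, v_2 = [[-1, 0, 2, 2]]^T. Check: (A - 5I) v_2 = [[0, 0, 0, 0]]^T = 0.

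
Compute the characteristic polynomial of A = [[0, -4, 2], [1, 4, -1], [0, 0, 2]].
χ_A(x) = (x - 2)^3

xI - A = [[x, 4, -2], [-1, x - 4, 1], [0, 0, x - 2]].

Expanding det(xI - A) along the first row:
det(xI - A) = + (x)·det([[x - 4, 1], [0, x - 2]]) - (4)·det([[-1, 1], [0, x - 2]]) + (-2)·det([[-1, x - 4], [0, 0]]).

Evaluating gives χ_A(x) = x^3 - 6x^2 + 12x - 8 = (x - 2)^3.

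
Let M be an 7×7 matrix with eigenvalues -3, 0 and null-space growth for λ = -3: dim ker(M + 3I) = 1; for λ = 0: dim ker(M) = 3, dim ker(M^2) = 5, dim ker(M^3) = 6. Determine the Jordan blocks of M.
Jordan blocks: (-3, 1), (0, 3), (0, 2), (0, 1)

λ = -3: successive nullity increments [1] count blocks of size ≥ k; block sizes are [1].
λ = 0: successive nullity increments [3, 2, 1] count blocks of size ≥ k; block sizes are [3, 2, 1].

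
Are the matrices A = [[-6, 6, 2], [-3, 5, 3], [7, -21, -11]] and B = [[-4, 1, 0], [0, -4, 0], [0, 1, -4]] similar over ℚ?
Yes.

Two matrices over a field are similar if and only if they have the same invariant factors.

Both A and B have characteristic polynomial (x + 4)^3 and minimal polynomial (x + 4)^2. Computing further, both have invariant factors x + 4, (x + 4)^2. Hence A and B are similar.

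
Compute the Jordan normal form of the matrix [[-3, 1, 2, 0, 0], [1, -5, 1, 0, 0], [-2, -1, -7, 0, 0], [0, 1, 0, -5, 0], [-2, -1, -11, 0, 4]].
J = [[-5, 1, 0, 0, 0], [0, -5, 1, 0, 0], [0, 0, -5, 0, 0], [0, 0, 0, -5, 0], [0, 0, 0, 0, 4]]

The characteristic polynomial is det(xI - A) = (x - 4)(x + 5)^4, so the eigenvalues are -5 (algebraic multiplicity 4), 4 (algebraic multiplicity 1).

For λ = -5: rank(A + 5I) = 3, rank((A + 5I)^2) = 2, rank((A + 5I)^3) = 1. The eigenspace has dimension 5 - 3 = 2, so there are 2 Jordan blocks; the rank sequence gives block sizes [3, 1].

For λ = 4: algebraic multiplicity 1 gives one 1×1 block.

Assembling the blocks gives the Jordan form J above.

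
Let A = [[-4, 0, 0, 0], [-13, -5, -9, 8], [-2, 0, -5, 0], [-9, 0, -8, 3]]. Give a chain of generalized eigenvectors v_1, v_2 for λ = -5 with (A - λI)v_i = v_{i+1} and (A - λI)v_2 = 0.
v_1 = [[0, 2, 1, 1]]^T, v_2 = [[0, -1, 0, 0]]^T

We seek v_1 ∈ ker((A + 5I)^2) \ ker(A + 5I), then set v_{i+1} = (A + 5I) v_i.

One such chain is v_1 = [[0, 2, 1, 1]]^T, v_2 = [[0, -1, 0, 0]]^T. Check: (A + 5I) v_2 = [[0, 0, 0, 0]]^T = 0.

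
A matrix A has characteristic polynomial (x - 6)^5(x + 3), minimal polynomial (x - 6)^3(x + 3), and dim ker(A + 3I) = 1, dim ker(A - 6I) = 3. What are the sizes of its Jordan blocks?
λ = -3: algebraic multiplicity 1 (exponent in χ_A), largest block size 1 (exponent in m_A), 1 block (geometric multiplicity). This forces block sizes [1].
λ = 6: algebraic multiplicity 5 (exponent in χ_A), largest block size 3 (exponent in m_A), 3 blocks (geometric multiplicity). These force block sizes [3, 1, 1].

Jordan blocks: (-3, 1), (6, 3), (6, 1), (6, 1)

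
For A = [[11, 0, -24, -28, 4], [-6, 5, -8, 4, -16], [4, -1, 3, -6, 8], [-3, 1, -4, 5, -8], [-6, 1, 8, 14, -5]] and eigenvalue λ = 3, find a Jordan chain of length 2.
We seek v_1 ∈ ker((A - 3I)^2) \ ker(A - 3I), then set v_{i+1} = (A - 3I) v_i.

One such chain is v_1 = [[0, 1, 0, 0, 0]]^T, v_2 = [[0, 2, -1, 1, 1]]^T. Check: (A - 3I) v_2 = [[0, 0, 0, 0, 0]]^T = 0.

v_1 = [[0, 1, 0, 0, 0]]^T, v_2 = [[0, 2, -1, 1, 1]]^T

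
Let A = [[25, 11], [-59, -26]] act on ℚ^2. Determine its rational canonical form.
R = [[0, 1], [1, -1]]

The invariant factors of A (the non-unit diagonal entries of the Smith normal form of xI - A over ℚ[x]) are x^2 + x - 1, each dividing the next. The characteristic polynomial is their product, x^2 + x - 1.

The rational canonical form is the block-diagonal matrix of companion matrices C(f_i):
R = [[0, 1], [1, -1]].

Note the characteristic polynomial does not split into linear factors over ℚ, so A has no Jordan form over ℚ; the rational canonical form exists over any field.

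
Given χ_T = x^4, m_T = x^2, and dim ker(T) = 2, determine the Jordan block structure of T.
λ = 0: algebraic multiplicity 4 (exponent in χ_T), largest block size 2 (exponent in m_T), 2 blocks (geometric multiplicity). These force block sizes [2, 2].

Jordan blocks: (0, 2), (0, 2)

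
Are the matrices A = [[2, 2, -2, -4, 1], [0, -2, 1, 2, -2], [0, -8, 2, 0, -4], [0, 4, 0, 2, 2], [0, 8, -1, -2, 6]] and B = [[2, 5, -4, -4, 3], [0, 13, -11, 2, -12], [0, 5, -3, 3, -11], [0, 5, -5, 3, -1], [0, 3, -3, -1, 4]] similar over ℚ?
No.

trace(A) = 10 but trace(B) = 19. The trace is a similarity invariant, so A and B are not similar.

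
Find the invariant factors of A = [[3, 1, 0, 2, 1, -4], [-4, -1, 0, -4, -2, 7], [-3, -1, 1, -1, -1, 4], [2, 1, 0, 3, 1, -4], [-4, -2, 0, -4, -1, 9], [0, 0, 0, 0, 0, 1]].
(x - 1)^2, (x - 1)^2, (x - 1)^2

The Jordan structure of A has elementary divisors (x - 1)^2, (x - 1)^2, (x - 1)^2. Arranging the block sizes at each eigenvalue in decreasing order and taking row products gives the invariant factors.

Invariant factors (smallest first, each dividing the next): (x - 1)^2, (x - 1)^2, (x - 1)^2.

Check: the last factor (x - 1)^2 is the minimal polynomial, and the product (x - 1)^6 is the characteristic polynomial.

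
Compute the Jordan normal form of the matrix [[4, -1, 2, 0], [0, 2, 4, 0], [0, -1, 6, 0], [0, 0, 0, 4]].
The characteristic polynomial is det(xI - A) = (x - 4)^4, so the eigenvalues are 4 (algebraic multiplicity 4).

For λ = 4: rank(A - 4I) = 1, rank((A - 4I)^2) = 0. The eigenspace has dimension 4 - 1 = 3, so there are 3 Jordan blocks; the rank sequence gives block sizes [2, 1, 1].

Assembling the blocks gives the Jordan form J above.

J = [[4, 1, 0, 0], [0, 4, 0, 0], [0, 0, 4, 0], [0, 0, 0, 4]]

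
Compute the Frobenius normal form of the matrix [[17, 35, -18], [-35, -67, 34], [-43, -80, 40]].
The invariant factors of A (the non-unit diagonal entries of the Smith normal form of xI - A over ℚ[x]) are (x + 2)(x + 4)^2, each dividing the next. The characteristic polynomial is their product, (x + 2)(x + 4)^2.

The rational canonical form is the block-diagonal matrix of companion matrices C(f_i):
R = [[0, 0, -32], [1, 0, -32], [0, 1, -10]].

R = [[0, 0, -32], [1, 0, -32], [0, 1, -10]]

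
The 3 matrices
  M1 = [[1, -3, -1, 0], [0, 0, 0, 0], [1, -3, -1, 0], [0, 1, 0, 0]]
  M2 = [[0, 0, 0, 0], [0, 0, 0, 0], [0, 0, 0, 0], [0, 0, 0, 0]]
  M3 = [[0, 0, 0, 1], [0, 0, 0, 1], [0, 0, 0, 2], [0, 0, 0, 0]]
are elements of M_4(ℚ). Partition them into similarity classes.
3 classes: {M1}, {M2}, {M3}

Characteristic polynomials: χ_{M1} = x^4, χ_{M2} = x^4, χ_{M3} = x^4.

{M1}: invariant factors x^2, x^2.

{M2}: invariant factors x, x, x, x.

{M3}: invariant factors x, x, x^2.

Matrices are similar if and only if their invariant-factor lists agree; the partition into similarity classes is {M1}, {M2}, {M3}.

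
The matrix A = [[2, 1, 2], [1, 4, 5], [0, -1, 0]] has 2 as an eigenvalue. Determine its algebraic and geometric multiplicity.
The characteristic polynomial is (x - 2)^3, so the factor x - 2 appears with exponent 3: the algebraic multiplicity is 3.

rank(A - 2I) = 2, so the eigenspace has dimension 3 - 2 = 1: the geometric multiplicity is 1.

Since 1 < 3, A is not diagonalizable.

algebraic multiplicity 3, geometric multiplicity 1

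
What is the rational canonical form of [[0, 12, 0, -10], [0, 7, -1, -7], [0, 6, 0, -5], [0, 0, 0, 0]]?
R = [[0, 0, 0, 0], [0, 0, 0, 0], [0, 1, 0, -6], [0, 0, 1, 7]]

The invariant factors of A (the non-unit diagonal entries of the Smith normal form of xI - A over ℚ[x]) are x, x(x - 6)(x - 1), each dividing the next. The characteristic polynomial is their product, x^2(x - 6)(x - 1).

The rational canonical form is the block-diagonal matrix of companion matrices C(f_i):
R = [[0, 0, 0, 0], [0, 0, 0, 0], [0, 1, 0, -6], [0, 0, 1, 7]].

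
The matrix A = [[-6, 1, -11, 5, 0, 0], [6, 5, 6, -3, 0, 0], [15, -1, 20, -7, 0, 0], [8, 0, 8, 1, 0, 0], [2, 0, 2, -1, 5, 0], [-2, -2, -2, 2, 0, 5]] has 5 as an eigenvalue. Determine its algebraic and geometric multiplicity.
algebraic multiplicity 6, geometric multiplicity 4

The characteristic polynomial is (x - 5)^6, so the factor x - 5 appears with exponent 6: the algebraic multiplicity is 6.

rank(A - 5I) = 2, so the eigenspace has dimension 6 - 2 = 4: the geometric multiplicity is 4.

Since 4 < 6, A is not diagonalizable.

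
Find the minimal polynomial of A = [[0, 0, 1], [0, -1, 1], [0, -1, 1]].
The characteristic polynomial factors as x^3. The minimal polynomial is ∏(x - λ)^{k_λ} where k_λ is the size of the largest Jordan block at λ.

For λ = 0: rank(A) = 2, and the largest Jordan block has size 3 (the smallest k with rank(A^k) = rank(A^(k+1))).

So m_A(x) = x^3.

m_A(x) = x^3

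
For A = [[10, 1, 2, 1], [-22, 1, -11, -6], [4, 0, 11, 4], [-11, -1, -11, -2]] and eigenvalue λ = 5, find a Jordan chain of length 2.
We seek v_1 ∈ ker((A - 5I)^2) \ ker(A - 5I), then set v_{i+1} = (A - 5I) v_i.

One such chain is v_1 = [[0, 1, 0, 0]]^T, v_2 = [[1, -4, 0, -1]]^T. Check: (A - 5I) v_2 = [[0, 0, 0, 0]]^T = 0.

v_1 = [[0, 1, 0, 0]]^T, v_2 = [[1, -4, 0, -1]]^T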